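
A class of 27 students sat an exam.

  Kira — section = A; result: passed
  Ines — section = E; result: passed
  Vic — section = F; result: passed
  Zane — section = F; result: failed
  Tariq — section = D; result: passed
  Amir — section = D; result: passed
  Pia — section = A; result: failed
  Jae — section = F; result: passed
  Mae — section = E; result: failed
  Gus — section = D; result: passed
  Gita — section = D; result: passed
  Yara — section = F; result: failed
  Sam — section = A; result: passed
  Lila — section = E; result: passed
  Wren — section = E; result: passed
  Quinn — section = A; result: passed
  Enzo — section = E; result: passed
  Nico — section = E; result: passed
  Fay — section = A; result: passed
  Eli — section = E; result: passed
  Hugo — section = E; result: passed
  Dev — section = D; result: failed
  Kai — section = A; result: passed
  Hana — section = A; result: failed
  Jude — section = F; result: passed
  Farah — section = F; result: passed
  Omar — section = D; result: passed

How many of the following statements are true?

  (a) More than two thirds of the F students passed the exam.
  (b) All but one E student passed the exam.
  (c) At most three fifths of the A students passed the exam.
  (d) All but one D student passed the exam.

2

(a) F: |A| = 6, |A ∩ B| = 4; needs |A ∩ B| / |A| > 2/3 — false.
(b) E: |A| = 8, |A ∩ B| = 7; needs |A ∖ B| = 1 — true.
(c) A: |A| = 7, |A ∩ B| = 5; needs |A ∩ B| / |A| ≤ 3/5 — false.
(d) D: |A| = 6, |A ∩ B| = 5; needs |A ∖ B| = 1 — true.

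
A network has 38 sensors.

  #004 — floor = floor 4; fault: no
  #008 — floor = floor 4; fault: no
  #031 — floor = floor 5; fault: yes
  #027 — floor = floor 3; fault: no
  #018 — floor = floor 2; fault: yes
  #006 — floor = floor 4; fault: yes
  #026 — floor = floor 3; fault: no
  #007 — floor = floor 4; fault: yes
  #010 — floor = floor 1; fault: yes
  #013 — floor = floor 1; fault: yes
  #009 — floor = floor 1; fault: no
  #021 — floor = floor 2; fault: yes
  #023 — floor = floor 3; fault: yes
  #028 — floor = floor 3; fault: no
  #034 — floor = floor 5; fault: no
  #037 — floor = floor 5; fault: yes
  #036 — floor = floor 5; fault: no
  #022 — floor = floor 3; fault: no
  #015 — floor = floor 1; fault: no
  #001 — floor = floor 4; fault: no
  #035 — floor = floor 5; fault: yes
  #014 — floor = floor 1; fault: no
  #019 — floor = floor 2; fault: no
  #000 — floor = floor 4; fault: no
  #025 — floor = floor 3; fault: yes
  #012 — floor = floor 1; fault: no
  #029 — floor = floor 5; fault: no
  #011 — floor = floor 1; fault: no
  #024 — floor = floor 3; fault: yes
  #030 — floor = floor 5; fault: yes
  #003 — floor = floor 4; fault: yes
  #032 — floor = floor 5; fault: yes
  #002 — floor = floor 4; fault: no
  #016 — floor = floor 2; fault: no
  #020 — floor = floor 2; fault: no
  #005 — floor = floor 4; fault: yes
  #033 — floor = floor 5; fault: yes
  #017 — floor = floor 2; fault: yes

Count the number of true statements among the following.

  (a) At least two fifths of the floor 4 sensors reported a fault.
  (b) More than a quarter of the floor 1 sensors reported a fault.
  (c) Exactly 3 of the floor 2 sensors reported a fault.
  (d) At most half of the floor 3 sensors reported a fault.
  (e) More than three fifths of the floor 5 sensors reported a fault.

5

(a) floor 4: |A| = 9, |A ∩ B| = 4; needs |A ∩ B| / |A| ≥ 2/5 — true.
(b) floor 1: |A| = 7, |A ∩ B| = 2; needs |A ∩ B| / |A| > 1/4 — true.
(c) floor 2: |A| = 6, |A ∩ B| = 3; needs |A ∩ B| = 3 — true.
(d) floor 3: |A| = 7, |A ∩ B| = 3; needs |A ∩ B| ≤ |A ∖ B| — true.
(e) floor 5: |A| = 9, |A ∩ B| = 6; needs |A ∩ B| / |A| > 3/5 — true.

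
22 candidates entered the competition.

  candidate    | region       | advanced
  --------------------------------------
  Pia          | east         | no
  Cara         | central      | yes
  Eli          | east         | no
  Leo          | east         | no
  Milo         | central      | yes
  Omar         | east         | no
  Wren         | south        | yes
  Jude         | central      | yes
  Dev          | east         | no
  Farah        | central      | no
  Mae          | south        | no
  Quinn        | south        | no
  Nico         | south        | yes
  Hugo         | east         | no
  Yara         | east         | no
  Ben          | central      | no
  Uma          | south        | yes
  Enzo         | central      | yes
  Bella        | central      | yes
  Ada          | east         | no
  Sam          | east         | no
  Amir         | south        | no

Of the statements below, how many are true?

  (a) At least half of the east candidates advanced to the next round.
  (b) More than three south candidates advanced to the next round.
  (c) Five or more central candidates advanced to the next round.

1

(a) east: |A| = 9, |A ∩ B| = 0; needs |A ∩ B| ≥ |A ∖ B| — false.
(b) south: |A| = 6, |A ∩ B| = 3; needs |A ∩ B| > 3 — false.
(c) central: |A| = 7, |A ∩ B| = 5; needs |A ∩ B| ≥ 5 — true.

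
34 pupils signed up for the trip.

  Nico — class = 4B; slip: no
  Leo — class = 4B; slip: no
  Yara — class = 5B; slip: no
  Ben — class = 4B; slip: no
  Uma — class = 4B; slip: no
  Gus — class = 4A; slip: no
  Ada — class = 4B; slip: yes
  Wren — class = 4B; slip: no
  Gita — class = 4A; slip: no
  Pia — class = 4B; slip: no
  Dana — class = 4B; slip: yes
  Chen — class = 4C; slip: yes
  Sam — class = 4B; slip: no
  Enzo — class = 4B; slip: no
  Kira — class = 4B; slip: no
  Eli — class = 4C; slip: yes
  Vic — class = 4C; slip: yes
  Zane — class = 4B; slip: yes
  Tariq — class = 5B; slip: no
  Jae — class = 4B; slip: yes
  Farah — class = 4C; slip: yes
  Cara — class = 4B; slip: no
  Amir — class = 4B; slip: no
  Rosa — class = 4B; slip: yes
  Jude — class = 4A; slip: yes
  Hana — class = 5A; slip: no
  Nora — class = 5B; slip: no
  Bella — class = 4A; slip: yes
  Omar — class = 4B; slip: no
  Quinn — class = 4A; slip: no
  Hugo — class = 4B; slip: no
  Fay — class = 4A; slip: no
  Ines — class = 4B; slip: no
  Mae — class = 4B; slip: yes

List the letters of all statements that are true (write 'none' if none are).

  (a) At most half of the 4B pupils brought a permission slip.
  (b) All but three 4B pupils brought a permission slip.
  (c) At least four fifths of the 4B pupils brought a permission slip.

(a)

|A| = 20, |A ∩ B| = 6, |A ∖ B| = 14.
(a) |A ∩ B| ≤ |A ∖ B|: holds.
(b) |A ∖ B| = 3: fails.
(c) |A ∩ B| / |A| ≥ 4/5: fails.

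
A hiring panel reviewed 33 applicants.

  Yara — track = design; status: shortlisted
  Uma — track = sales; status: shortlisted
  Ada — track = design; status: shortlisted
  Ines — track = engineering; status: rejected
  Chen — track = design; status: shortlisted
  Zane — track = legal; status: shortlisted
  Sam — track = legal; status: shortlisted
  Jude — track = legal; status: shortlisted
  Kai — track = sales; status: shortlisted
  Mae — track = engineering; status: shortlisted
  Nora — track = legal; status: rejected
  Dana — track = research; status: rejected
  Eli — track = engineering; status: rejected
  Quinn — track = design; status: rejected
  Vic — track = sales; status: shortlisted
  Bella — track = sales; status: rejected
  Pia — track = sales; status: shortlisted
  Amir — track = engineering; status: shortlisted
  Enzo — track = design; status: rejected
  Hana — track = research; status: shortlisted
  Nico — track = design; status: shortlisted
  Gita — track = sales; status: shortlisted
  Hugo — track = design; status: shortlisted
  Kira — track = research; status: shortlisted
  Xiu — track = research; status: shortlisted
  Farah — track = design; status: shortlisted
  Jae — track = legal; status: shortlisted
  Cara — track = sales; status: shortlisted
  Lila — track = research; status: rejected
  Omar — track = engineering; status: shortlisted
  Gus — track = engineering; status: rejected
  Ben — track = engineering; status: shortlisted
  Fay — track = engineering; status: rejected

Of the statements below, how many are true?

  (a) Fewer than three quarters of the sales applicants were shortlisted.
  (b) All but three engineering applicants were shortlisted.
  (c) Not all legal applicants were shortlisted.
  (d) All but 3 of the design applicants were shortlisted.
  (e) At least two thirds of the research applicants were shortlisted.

1

(a) sales: |A| = 7, |A ∩ B| = 6; needs |A ∩ B| / |A| < 3/4 — false.
(b) engineering: |A| = 8, |A ∩ B| = 4; needs |A ∖ B| = 3 — false.
(c) legal: |A| = 5, |A ∩ B| = 4; needs A ⊄ B (|A ∖ B| ≥ 1) — true.
(d) design: |A| = 8, |A ∩ B| = 6; needs |A ∖ B| = 3 — false.
(e) research: |A| = 5, |A ∩ B| = 3; needs |A ∩ B| / |A| ≥ 2/3 — false.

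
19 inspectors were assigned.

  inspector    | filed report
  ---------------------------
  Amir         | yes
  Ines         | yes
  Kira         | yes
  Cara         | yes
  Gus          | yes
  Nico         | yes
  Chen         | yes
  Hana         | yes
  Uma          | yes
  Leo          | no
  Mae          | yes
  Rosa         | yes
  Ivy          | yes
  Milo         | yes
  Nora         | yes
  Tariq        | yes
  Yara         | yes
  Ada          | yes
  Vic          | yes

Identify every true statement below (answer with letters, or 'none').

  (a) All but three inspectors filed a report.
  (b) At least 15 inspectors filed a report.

|A| = 19, |A ∩ B| = 18, |A ∖ B| = 1.
(a) |A ∖ B| = 3: fails.
(b) |A ∩ B| ≥ 15: holds.

(b)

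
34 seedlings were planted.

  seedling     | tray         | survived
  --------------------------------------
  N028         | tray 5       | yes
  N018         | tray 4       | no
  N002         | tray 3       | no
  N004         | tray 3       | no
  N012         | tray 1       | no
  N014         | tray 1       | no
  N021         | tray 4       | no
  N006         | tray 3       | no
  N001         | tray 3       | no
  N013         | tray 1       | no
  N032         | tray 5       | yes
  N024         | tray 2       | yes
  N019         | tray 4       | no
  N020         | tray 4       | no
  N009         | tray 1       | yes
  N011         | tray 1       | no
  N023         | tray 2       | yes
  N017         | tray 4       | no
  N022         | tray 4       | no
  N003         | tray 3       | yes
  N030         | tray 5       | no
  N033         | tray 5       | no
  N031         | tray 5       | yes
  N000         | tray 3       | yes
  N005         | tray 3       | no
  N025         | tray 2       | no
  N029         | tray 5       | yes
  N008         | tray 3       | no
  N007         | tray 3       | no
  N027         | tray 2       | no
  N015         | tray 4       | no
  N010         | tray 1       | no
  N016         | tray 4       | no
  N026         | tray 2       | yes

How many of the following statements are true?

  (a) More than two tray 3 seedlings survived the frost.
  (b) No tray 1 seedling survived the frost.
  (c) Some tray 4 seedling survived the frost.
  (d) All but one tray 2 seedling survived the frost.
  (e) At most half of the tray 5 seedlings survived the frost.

(a) tray 3: |A| = 9, |A ∩ B| = 2; needs |A ∩ B| > 2 — false.
(b) tray 1: |A| = 6, |A ∩ B| = 1; needs A ∩ B = ∅ (|A ∩ B| = 0) — false.
(c) tray 4: |A| = 8, |A ∩ B| = 0; needs A ∩ B ≠ ∅ (|A ∩ B| ≥ 1) — false.
(d) tray 2: |A| = 5, |A ∩ B| = 3; needs |A ∖ B| = 1 — false.
(e) tray 5: |A| = 6, |A ∩ B| = 4; needs |A ∩ B| ≤ |A ∖ B| — false.

0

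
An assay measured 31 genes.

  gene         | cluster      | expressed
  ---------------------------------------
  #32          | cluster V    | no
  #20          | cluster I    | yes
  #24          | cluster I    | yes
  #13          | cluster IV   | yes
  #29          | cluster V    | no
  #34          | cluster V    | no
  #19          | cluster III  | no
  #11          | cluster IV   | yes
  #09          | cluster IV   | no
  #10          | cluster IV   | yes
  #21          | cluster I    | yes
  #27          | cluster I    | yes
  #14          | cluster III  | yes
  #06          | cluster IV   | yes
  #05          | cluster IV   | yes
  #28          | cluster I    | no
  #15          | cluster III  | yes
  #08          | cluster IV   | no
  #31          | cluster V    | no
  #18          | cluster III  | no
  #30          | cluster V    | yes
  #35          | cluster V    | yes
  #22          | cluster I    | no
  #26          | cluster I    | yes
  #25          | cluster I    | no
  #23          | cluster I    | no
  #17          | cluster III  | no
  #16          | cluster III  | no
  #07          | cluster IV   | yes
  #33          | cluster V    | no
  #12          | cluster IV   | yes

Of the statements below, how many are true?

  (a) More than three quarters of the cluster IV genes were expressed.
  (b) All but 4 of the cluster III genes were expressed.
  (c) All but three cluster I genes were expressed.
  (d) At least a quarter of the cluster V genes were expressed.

(a) cluster IV: |A| = 9, |A ∩ B| = 7; needs |A ∩ B| / |A| > 3/4 — true.
(b) cluster III: |A| = 6, |A ∩ B| = 2; needs |A ∖ B| = 4 — true.
(c) cluster I: |A| = 9, |A ∩ B| = 5; needs |A ∖ B| = 3 — false.
(d) cluster V: |A| = 7, |A ∩ B| = 2; needs |A ∩ B| / |A| ≥ 1/4 — true.

3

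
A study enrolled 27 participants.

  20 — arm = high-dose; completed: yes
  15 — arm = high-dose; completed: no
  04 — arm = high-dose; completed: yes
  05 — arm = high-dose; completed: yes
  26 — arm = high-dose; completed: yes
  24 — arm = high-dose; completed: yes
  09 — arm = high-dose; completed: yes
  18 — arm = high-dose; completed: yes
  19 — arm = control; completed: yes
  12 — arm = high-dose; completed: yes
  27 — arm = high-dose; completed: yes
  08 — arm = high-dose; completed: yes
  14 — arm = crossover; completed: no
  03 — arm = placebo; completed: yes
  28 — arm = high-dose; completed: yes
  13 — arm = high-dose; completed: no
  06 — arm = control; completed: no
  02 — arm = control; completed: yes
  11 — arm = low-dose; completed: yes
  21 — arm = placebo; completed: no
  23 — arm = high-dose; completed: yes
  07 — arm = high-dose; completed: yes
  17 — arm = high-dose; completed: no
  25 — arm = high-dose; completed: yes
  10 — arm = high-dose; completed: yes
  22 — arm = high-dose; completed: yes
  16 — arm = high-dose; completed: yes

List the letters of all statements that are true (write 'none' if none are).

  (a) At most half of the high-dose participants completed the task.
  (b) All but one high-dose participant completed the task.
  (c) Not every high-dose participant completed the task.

(c)

|A| = 20, |A ∩ B| = 17, |A ∖ B| = 3.
(a) |A ∩ B| ≤ |A ∖ B|: fails.
(b) |A ∖ B| = 1: fails.
(c) A ⊄ B (|A ∖ B| ≥ 1): holds.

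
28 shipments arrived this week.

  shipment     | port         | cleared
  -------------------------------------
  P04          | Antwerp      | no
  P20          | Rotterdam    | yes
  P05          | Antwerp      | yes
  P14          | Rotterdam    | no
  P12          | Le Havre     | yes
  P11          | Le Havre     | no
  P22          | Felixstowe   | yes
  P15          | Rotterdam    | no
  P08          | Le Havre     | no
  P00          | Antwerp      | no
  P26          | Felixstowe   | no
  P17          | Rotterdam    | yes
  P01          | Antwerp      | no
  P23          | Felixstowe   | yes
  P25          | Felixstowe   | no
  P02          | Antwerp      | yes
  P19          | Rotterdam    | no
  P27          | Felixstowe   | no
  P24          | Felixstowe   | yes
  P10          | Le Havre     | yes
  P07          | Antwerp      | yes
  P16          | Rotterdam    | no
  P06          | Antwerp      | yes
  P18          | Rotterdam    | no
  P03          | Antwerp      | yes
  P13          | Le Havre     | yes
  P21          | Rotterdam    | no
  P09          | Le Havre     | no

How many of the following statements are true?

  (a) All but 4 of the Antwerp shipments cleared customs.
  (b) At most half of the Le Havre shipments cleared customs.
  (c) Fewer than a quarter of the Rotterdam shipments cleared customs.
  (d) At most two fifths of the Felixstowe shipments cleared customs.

1

(a) Antwerp: |A| = 8, |A ∩ B| = 5; needs |A ∖ B| = 4 — false.
(b) Le Havre: |A| = 6, |A ∩ B| = 3; needs |A ∩ B| ≤ |A ∖ B| — true.
(c) Rotterdam: |A| = 8, |A ∩ B| = 2; needs |A ∩ B| / |A| < 1/4 — false.
(d) Felixstowe: |A| = 6, |A ∩ B| = 3; needs |A ∩ B| / |A| ≤ 2/5 — false.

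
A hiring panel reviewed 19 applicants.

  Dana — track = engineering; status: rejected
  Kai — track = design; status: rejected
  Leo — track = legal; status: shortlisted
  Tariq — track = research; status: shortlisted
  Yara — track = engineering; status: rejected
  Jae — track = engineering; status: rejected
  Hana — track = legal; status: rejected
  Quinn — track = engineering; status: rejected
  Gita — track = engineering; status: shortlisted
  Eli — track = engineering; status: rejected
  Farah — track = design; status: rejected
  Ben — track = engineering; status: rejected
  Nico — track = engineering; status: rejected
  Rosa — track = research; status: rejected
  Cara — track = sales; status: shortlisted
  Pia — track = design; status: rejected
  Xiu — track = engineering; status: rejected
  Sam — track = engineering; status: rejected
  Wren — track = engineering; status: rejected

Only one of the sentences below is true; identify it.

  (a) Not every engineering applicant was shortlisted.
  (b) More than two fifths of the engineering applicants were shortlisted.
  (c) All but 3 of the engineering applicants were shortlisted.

|A| = 11, |A ∩ B| = 1, |A ∖ B| = 10.
(a) requires A ⊄ B (|A ∖ B| ≥ 1): true.
(b) requires |A ∩ B| / |A| > 2/5: false.
(c) requires |A ∖ B| = 3: false.

(a)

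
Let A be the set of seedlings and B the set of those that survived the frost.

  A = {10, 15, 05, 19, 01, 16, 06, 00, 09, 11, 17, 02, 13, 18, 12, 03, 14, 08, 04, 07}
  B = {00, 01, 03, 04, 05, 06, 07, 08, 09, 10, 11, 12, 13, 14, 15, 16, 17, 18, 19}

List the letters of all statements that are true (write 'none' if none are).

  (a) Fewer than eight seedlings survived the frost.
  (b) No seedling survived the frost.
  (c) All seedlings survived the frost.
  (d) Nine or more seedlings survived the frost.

(d)

|A| = 20, |A ∩ B| = 19, |A ∖ B| = 1.
(a) |A ∩ B| < 8: fails.
(b) A ∩ B = ∅ (|A ∩ B| = 0): fails.
(c) A ⊆ B, i.e. every element of A is in B (|A ∖ B| = 0): fails.
(d) |A ∩ B| ≥ 9: holds.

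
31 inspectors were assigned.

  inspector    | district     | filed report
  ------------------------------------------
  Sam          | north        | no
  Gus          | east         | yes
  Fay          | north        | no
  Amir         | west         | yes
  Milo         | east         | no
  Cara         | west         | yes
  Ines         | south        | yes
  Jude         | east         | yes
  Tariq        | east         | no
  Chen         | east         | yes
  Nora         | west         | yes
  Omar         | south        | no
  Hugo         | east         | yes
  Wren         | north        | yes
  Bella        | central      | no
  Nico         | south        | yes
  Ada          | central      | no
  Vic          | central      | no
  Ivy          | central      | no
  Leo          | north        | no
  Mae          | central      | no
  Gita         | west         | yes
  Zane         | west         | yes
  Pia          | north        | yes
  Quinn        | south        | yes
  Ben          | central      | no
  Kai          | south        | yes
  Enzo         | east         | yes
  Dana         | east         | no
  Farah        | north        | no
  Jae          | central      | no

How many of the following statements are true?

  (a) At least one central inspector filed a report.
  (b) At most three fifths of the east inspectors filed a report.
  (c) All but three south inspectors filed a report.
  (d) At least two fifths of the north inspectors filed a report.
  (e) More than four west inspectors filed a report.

1

(a) central: |A| = 7, |A ∩ B| = 0; needs A ∩ B ≠ ∅ (|A ∩ B| ≥ 1) — false.
(b) east: |A| = 8, |A ∩ B| = 5; needs |A ∩ B| / |A| ≤ 3/5 — false.
(c) south: |A| = 5, |A ∩ B| = 4; needs |A ∖ B| = 3 — false.
(d) north: |A| = 6, |A ∩ B| = 2; needs |A ∩ B| / |A| ≥ 2/5 — false.
(e) west: |A| = 5, |A ∩ B| = 5; needs |A ∩ B| > 4 — true.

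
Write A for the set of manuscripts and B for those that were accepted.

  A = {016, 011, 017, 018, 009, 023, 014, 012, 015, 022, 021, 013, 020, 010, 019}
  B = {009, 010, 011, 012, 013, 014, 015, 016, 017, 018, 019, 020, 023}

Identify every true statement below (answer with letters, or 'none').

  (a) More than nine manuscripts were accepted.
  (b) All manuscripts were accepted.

(a)

|A| = 15, |A ∩ B| = 13, |A ∖ B| = 2.
(a) |A ∩ B| > 9: holds.
(b) A ⊆ B, i.e. every element of A is in B (|A ∖ B| = 0): fails.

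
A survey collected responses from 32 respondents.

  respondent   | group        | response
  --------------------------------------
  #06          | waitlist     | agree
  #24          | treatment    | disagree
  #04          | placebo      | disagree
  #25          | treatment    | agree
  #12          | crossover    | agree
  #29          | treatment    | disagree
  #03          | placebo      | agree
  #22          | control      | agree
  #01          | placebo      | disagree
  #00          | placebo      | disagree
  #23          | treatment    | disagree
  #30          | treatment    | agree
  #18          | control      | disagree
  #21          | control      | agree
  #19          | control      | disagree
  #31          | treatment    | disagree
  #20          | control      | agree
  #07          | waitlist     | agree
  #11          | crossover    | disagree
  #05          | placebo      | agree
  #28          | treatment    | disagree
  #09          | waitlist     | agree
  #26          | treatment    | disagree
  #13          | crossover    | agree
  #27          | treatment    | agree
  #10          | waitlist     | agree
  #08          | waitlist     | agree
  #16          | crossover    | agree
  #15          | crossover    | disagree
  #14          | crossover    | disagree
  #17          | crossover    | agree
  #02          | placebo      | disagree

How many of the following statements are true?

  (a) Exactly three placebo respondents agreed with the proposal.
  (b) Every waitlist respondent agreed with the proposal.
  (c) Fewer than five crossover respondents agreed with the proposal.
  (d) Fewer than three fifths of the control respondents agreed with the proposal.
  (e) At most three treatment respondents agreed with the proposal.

(a) placebo: |A| = 6, |A ∩ B| = 2; needs |A ∩ B| = 3 — false.
(b) waitlist: |A| = 5, |A ∩ B| = 5; needs A ⊆ B, i.e. every element of A is in B (|A ∖ B| = 0) — true.
(c) crossover: |A| = 7, |A ∩ B| = 4; needs |A ∩ B| < 5 — true.
(d) control: |A| = 5, |A ∩ B| = 3; needs |A ∩ B| / |A| < 3/5 — false.
(e) treatment: |A| = 9, |A ∩ B| = 3; needs |A ∩ B| ≤ 3 — true.

3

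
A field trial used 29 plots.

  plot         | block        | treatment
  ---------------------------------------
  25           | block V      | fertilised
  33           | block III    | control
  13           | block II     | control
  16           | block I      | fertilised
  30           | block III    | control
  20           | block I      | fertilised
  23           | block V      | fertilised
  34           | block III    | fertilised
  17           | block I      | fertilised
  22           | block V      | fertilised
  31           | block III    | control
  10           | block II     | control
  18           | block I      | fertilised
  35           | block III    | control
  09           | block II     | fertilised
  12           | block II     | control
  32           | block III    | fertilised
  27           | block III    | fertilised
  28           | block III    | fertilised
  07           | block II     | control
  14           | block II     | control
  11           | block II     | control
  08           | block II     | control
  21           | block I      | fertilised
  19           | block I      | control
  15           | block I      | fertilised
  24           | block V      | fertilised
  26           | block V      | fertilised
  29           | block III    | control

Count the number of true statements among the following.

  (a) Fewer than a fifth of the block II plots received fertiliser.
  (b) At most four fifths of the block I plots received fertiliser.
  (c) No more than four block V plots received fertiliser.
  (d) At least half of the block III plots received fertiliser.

(a) block II: |A| = 8, |A ∩ B| = 1; needs |A ∩ B| / |A| < 1/5 — true.
(b) block I: |A| = 7, |A ∩ B| = 6; needs |A ∩ B| / |A| ≤ 4/5 — false.
(c) block V: |A| = 5, |A ∩ B| = 5; needs |A ∩ B| ≤ 4 — false.
(d) block III: |A| = 9, |A ∩ B| = 4; needs |A ∩ B| ≥ |A ∖ B| — false.

1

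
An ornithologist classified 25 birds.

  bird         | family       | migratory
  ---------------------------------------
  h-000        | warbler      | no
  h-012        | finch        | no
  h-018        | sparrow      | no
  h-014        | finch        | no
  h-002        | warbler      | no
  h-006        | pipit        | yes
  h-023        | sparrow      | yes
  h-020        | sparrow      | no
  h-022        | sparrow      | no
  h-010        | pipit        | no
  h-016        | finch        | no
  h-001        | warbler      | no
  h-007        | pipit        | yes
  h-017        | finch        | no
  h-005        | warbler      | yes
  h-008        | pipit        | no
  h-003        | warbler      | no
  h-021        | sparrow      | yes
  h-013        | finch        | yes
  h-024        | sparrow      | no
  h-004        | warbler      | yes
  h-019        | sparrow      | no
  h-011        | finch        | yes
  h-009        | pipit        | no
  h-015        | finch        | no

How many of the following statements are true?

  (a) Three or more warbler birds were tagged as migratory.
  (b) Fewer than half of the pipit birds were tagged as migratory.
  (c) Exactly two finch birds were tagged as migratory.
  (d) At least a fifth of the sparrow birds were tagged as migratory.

(a) warbler: |A| = 6, |A ∩ B| = 2; needs |A ∩ B| ≥ 3 — false.
(b) pipit: |A| = 5, |A ∩ B| = 2; needs |A ∩ B| < |A ∖ B| — true.
(c) finch: |A| = 7, |A ∩ B| = 2; needs |A ∩ B| = 2 — true.
(d) sparrow: |A| = 7, |A ∩ B| = 2; needs |A ∩ B| / |A| ≥ 1/5 — true.

3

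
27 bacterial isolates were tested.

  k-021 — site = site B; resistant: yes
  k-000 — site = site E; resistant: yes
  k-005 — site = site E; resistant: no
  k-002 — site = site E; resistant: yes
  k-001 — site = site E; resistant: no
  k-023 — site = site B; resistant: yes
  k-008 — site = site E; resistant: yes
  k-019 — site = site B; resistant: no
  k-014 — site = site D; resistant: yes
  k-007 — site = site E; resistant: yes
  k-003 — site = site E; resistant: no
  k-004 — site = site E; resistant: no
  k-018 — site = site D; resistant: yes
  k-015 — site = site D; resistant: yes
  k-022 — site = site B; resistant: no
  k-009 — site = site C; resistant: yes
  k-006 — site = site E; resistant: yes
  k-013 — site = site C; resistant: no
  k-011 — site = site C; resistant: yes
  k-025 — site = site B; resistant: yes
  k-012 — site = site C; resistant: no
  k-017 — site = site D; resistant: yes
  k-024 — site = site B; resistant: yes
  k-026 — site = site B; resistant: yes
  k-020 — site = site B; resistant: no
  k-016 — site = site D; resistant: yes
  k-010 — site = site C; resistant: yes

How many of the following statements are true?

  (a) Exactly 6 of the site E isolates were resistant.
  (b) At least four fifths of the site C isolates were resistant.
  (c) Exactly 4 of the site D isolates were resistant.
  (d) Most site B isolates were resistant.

1

(a) site E: |A| = 9, |A ∩ B| = 5; needs |A ∩ B| = 6 — false.
(b) site C: |A| = 5, |A ∩ B| = 3; needs |A ∩ B| / |A| ≥ 4/5 — false.
(c) site D: |A| = 5, |A ∩ B| = 5; needs |A ∩ B| = 4 — false.
(d) site B: |A| = 8, |A ∩ B| = 5; needs |A ∩ B| > |A ∖ B| — true.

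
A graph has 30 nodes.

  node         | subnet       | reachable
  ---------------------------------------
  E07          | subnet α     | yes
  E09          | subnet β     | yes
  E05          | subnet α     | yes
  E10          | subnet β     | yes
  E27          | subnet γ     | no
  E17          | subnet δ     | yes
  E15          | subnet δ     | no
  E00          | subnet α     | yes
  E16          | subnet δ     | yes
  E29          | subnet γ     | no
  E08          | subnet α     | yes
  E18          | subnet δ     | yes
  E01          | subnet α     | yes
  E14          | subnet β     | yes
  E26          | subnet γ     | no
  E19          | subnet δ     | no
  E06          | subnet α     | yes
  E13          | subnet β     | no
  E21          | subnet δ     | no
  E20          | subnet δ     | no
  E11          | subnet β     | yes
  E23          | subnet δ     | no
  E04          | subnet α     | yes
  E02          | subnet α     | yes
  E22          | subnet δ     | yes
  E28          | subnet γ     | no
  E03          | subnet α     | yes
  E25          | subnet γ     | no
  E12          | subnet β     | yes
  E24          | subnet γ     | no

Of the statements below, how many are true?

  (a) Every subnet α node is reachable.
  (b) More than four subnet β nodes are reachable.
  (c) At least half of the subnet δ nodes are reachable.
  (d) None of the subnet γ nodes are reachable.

3

(a) subnet α: |A| = 9, |A ∩ B| = 9; needs A ⊆ B, i.e. every element of A is in B (|A ∖ B| = 0) — true.
(b) subnet β: |A| = 6, |A ∩ B| = 5; needs |A ∩ B| > 4 — true.
(c) subnet δ: |A| = 9, |A ∩ B| = 4; needs |A ∩ B| ≥ |A ∖ B| — false.
(d) subnet γ: |A| = 6, |A ∩ B| = 0; needs A ∩ B = ∅ (|A ∩ B| = 0) — true.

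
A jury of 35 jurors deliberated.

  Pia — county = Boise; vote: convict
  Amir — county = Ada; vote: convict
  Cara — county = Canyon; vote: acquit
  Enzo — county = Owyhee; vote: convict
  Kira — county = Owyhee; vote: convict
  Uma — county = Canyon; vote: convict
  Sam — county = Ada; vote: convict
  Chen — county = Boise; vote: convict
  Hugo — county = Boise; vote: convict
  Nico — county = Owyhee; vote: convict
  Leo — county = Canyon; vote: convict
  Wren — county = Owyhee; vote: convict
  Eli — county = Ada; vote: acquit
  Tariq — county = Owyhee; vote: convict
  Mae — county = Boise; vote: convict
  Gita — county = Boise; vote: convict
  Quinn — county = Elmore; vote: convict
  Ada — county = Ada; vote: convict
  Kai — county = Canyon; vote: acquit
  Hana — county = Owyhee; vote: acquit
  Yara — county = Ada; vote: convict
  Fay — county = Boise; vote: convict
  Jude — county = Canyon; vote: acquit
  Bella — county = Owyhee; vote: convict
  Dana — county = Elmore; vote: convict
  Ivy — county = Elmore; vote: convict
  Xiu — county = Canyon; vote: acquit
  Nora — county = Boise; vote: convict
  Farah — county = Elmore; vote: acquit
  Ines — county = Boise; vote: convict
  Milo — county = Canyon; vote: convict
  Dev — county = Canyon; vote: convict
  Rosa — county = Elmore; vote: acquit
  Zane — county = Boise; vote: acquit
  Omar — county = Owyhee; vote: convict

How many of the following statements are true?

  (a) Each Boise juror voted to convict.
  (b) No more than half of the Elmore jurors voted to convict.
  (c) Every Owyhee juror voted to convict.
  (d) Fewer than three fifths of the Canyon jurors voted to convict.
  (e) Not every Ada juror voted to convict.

2

(a) Boise: |A| = 9, |A ∩ B| = 8; needs A ⊆ B, i.e. every element of A is in B (|A ∖ B| = 0) — false.
(b) Elmore: |A| = 5, |A ∩ B| = 3; needs |A ∩ B| ≤ |A ∖ B| — false.
(c) Owyhee: |A| = 8, |A ∩ B| = 7; needs A ⊆ B, i.e. every element of A is in B (|A ∖ B| = 0) — false.
(d) Canyon: |A| = 8, |A ∩ B| = 4; needs |A ∩ B| / |A| < 3/5 — true.
(e) Ada: |A| = 5, |A ∩ B| = 4; needs A ⊄ B (|A ∖ B| ≥ 1) — true.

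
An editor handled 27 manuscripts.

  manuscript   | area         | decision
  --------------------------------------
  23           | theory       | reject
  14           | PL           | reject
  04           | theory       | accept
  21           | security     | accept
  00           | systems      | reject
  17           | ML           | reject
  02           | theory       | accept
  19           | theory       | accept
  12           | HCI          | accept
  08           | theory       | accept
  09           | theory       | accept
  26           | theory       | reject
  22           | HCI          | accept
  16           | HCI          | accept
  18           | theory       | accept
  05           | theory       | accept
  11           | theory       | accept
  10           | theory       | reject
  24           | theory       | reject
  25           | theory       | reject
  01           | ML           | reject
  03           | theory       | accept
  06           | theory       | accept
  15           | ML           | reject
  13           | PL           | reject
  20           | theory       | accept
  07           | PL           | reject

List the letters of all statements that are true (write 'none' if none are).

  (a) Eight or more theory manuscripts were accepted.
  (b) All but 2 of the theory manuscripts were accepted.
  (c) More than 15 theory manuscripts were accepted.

(a)

|A| = 16, |A ∩ B| = 11, |A ∖ B| = 5.
(a) |A ∩ B| ≥ 8: holds.
(b) |A ∖ B| = 2: fails.
(c) |A ∩ B| > 15: fails.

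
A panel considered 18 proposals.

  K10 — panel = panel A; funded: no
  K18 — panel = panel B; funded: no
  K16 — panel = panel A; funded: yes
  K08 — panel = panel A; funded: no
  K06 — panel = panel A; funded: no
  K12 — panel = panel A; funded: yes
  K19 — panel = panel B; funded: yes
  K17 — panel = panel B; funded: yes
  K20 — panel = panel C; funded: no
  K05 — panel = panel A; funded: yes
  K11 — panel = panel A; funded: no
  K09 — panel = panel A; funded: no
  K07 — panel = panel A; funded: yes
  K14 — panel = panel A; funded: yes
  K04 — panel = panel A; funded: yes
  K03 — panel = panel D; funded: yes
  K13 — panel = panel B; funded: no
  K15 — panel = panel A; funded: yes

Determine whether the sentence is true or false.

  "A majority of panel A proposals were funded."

True

Truth condition: |A ∩ B| > |A ∖ B|.
A (the restrictor) = {K10, K16, K08, K06, K12, K05, K11, K09, K07, K14, K04, K15}, |A| = 12.
A ∩ B = {K16, K12, K05, K07, K14, K04, K15}, so |A ∩ B| = 7.
A ∖ B = {K10, K08, K06, K11, K09}, so |A ∖ B| = 5.
7 > 5, so the statement is true.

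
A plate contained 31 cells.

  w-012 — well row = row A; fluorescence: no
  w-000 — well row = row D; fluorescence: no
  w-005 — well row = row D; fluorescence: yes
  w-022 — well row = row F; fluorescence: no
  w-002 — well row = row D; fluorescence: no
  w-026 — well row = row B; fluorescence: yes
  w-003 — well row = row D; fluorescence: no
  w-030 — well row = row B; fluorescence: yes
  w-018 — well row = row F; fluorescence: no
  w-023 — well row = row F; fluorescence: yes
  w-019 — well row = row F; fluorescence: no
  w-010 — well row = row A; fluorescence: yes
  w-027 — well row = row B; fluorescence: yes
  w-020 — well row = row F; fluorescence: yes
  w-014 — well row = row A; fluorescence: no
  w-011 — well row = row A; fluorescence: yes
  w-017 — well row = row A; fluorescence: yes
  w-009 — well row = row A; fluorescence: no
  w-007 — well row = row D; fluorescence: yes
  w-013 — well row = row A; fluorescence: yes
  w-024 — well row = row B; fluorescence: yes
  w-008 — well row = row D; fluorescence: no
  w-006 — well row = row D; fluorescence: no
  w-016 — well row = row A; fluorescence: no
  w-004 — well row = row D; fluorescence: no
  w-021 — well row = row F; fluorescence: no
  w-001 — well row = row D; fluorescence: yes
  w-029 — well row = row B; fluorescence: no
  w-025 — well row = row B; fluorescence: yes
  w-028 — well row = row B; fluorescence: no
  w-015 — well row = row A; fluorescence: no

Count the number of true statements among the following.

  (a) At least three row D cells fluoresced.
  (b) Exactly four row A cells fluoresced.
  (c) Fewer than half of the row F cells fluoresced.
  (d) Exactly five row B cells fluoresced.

4

(a) row D: |A| = 9, |A ∩ B| = 3; needs |A ∩ B| ≥ 3 — true.
(b) row A: |A| = 9, |A ∩ B| = 4; needs |A ∩ B| = 4 — true.
(c) row F: |A| = 6, |A ∩ B| = 2; needs |A ∩ B| < |A ∖ B| — true.
(d) row B: |A| = 7, |A ∩ B| = 5; needs |A ∩ B| = 5 — true.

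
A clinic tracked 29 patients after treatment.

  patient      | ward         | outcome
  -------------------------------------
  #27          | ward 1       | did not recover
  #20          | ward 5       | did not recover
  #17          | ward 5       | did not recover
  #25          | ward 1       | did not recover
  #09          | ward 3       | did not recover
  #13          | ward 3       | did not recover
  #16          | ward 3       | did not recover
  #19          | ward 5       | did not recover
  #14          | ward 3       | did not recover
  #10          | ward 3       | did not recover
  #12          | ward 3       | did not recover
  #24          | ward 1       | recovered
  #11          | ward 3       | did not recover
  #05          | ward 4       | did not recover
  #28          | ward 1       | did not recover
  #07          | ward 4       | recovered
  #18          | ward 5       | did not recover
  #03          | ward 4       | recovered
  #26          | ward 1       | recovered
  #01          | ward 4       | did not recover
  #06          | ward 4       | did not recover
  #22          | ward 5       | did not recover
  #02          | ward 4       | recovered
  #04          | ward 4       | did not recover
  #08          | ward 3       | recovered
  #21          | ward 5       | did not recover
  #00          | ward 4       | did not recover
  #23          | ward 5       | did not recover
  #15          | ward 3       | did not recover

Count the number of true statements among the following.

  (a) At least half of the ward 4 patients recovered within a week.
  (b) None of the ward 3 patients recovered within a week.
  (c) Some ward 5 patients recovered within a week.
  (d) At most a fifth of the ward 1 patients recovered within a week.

(a) ward 4: |A| = 8, |A ∩ B| = 3; needs |A ∩ B| ≥ |A ∖ B| — false.
(b) ward 3: |A| = 9, |A ∩ B| = 1; needs A ∩ B = ∅ (|A ∩ B| = 0) — false.
(c) ward 5: |A| = 7, |A ∩ B| = 0; needs A ∩ B ≠ ∅ (|A ∩ B| ≥ 1) — false.
(d) ward 1: |A| = 5, |A ∩ B| = 2; needs |A ∩ B| / |A| ≤ 1/5 — false.

0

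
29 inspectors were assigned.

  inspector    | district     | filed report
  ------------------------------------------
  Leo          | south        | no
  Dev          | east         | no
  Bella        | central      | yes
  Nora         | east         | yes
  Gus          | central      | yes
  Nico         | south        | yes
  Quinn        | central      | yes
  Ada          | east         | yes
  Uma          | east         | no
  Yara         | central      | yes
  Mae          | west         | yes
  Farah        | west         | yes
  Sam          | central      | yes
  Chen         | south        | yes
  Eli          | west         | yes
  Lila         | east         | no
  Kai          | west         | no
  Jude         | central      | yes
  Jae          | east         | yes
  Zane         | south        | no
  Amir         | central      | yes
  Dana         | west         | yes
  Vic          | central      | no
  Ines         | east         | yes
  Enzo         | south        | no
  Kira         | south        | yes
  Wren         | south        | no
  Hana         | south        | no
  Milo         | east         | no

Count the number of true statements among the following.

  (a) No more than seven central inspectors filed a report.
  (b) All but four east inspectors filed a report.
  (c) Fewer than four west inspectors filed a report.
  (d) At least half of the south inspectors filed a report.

(a) central: |A| = 8, |A ∩ B| = 7; needs |A ∩ B| ≤ 7 — true.
(b) east: |A| = 8, |A ∩ B| = 4; needs |A ∖ B| = 4 — true.
(c) west: |A| = 5, |A ∩ B| = 4; needs |A ∩ B| < 4 — false.
(d) south: |A| = 8, |A ∩ B| = 3; needs |A ∩ B| ≥ |A ∖ B| — false.

2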